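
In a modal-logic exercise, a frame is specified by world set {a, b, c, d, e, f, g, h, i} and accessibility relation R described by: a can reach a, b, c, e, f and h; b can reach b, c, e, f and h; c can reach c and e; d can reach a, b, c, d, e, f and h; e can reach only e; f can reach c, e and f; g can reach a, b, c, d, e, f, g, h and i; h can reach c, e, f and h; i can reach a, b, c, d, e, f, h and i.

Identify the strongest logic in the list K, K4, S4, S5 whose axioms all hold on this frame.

Transitive (axiom 4): yes — every two-step R-path is closed by a direct edge.
Reflexive (axiom T): yes — every world is R-related to itself.
Euclidean (axiom 5): no — a R c and a R b, but not c R b.
So F validates K, K4, S4; S5 would additionally require R to be Euclidean. The strongest is S4.

S4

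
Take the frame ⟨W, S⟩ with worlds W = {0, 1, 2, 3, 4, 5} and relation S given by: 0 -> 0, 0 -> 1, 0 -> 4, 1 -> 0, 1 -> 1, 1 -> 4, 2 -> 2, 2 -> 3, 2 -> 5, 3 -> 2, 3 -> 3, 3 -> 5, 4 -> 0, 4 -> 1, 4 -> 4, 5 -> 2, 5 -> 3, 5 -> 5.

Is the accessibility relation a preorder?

Yes

Reflexive: yes — every world is S-related to itself.
Transitive: yes — every two-step S-path is closed by a direct edge.
So S is a preorder.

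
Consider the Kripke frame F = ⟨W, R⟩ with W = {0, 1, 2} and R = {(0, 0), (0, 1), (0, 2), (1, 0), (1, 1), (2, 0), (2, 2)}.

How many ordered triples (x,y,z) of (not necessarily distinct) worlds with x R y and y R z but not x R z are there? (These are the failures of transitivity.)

Enumerating: (1,0,2), (2,0,1).

2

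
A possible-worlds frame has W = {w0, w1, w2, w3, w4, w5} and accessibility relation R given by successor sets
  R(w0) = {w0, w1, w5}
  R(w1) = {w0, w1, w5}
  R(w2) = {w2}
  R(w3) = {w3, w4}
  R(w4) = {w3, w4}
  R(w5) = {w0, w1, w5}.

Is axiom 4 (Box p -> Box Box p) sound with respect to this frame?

The schema 4 characterises exactly the transitive frames.
Transitive: yes — every two-step R-path is closed by a direct edge.

Yes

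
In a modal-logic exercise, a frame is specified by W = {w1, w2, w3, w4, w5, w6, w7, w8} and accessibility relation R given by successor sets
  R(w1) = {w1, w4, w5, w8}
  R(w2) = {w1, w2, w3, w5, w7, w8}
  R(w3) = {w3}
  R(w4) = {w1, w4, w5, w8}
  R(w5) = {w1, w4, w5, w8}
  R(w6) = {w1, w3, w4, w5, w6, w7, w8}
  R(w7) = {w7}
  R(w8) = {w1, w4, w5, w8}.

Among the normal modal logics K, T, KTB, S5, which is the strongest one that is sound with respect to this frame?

T

Reflexive (axiom T): yes — every world is R-related to itself.
Symmetric (axiom B): no — w2 R w1 but not w1 R w2.
Euclidean (axiom 5): no — w2 R w1 and w2 R w3, but not w1 R w3.
So F validates K, T; KTB would additionally require R to be symmetric. The strongest is T.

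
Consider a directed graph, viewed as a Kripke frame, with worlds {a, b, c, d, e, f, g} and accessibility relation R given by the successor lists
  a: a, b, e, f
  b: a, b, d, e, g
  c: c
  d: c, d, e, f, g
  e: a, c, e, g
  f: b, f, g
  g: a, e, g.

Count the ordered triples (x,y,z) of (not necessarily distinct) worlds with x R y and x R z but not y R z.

35

Enumerating: (a,b,f), (a,e,b), (a,e,f), (a,f,a), (a,f,e), (b,a,d), (b,a,g), (b,d,a), (b,d,b), (b,e,b), (b,e,d), (b,g,b), … and 23 more.
Total: 35.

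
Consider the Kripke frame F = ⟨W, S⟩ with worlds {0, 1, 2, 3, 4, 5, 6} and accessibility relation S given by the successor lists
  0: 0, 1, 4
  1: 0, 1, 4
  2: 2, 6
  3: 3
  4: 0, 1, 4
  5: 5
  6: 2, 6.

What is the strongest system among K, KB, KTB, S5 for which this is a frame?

Symmetric (axiom B): yes — every pair in S has its reverse in S.
Reflexive (axiom T): yes — every world is S-related to itself.
Euclidean (axiom 5): yes — any two successors of a common world are S-related.
So F validates K, KB, KTB, S5. The strongest is S5.

S5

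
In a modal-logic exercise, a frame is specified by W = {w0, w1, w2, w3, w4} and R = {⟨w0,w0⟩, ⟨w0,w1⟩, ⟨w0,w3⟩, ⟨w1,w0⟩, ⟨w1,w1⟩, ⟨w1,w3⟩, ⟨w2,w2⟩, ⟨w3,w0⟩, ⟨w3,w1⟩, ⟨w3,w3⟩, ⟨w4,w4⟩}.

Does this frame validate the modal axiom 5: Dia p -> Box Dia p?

By correspondence theory, 5 is valid on a frame iff R is Euclidean.
Euclidean: yes — any two successors of a common world are R-related.

Yes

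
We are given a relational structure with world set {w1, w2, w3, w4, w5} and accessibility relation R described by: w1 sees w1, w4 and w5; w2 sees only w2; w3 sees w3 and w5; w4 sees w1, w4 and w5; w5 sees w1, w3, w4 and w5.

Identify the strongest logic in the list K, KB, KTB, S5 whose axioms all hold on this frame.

KTB

Symmetric (axiom B): yes — every pair in R has its reverse in R.
Reflexive (axiom T): yes — every world is R-related to itself.
Euclidean (axiom 5): no — w5 R w1 and w5 R w3, but not w1 R w3.
So F validates K, KB, KTB; S5 would additionally require R to be Euclidean. The strongest is KTB.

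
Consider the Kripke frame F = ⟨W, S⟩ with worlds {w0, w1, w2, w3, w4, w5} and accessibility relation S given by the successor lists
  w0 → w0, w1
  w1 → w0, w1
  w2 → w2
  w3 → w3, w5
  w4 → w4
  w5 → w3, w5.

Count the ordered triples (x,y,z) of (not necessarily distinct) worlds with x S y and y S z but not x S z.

0

S is transitive; there are no such tuples.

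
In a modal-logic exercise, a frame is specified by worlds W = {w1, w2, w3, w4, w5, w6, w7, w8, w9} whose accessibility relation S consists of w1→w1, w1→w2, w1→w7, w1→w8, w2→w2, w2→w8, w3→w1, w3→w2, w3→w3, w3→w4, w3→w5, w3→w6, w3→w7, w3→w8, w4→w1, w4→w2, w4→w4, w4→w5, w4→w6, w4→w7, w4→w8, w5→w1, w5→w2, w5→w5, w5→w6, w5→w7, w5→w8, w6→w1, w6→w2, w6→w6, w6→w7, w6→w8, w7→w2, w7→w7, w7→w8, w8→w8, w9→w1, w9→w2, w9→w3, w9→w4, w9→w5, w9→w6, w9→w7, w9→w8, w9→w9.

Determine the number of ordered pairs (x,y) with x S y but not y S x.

Enumerating: (w1,w2), (w1,w7), (w1,w8), (w2,w8), (w3,w1), (w3,w2), (w3,w4), (w3,w5), (w3,w6), (w3,w7), (w3,w8), (w4,w1), … and 24 more.
Total: 36.

36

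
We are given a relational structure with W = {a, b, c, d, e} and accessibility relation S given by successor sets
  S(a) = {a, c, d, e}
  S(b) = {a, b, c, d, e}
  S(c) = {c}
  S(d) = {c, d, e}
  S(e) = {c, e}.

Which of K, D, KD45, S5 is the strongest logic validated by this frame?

Serial (axiom D): yes — every world has a successor (e.g. a S a).
Transitive (axiom 4): yes — every two-step S-path is closed by a direct edge.
Euclidean (axiom 5): no — a S c and a S d, but not c S d.
Reflexive (axiom T): yes — every world is S-related to itself.
So F validates K, D; KD45 would additionally require S to be Euclidean. The strongest is D.

D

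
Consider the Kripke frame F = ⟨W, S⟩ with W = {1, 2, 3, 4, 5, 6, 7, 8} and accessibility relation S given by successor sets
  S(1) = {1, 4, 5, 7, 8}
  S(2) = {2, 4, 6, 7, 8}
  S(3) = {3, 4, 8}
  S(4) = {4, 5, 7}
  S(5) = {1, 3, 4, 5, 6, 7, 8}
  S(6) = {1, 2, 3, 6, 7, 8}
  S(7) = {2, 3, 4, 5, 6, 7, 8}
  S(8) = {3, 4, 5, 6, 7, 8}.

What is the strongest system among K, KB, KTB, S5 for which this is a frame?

K

Symmetric (axiom B): no — 1 S 4 but not 4 S 1.
Reflexive (axiom T): yes — every world is S-related to itself.
Euclidean (axiom 5): no — 1 S 4 and 1 S 8, but not 4 S 8.
So F validates K; KB would additionally require S to be symmetric. The strongest is K.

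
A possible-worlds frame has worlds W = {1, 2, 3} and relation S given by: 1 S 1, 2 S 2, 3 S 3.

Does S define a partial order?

Yes

Reflexive: yes — every world is S-related to itself.
Transitive: yes — every two-step S-path is closed by a direct edge.
Antisymmetric: yes — no distinct pair is related both ways.
So S is a partial order.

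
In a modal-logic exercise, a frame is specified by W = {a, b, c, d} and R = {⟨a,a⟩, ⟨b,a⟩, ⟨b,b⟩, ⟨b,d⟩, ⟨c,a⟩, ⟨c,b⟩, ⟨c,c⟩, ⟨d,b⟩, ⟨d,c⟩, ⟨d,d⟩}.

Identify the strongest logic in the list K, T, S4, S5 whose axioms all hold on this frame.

Reflexive (axiom T): yes — every world is R-related to itself.
Transitive (axiom 4): no — b R d and d R c, but not b R c.
Euclidean (axiom 5): no — b R a and b R d, but not a R d.
So F validates K, T; S4 would additionally require R to be transitive. The strongest is T.

T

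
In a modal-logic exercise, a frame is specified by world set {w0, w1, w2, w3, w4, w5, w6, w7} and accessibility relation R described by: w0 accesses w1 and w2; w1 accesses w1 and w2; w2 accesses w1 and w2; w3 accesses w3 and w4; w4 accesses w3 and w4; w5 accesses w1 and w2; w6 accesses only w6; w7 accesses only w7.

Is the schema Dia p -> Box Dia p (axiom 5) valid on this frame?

Yes

Axiom 5 corresponds to the accessibility relation being Euclidean.
Euclidean: yes — any two successors of a common world are R-related.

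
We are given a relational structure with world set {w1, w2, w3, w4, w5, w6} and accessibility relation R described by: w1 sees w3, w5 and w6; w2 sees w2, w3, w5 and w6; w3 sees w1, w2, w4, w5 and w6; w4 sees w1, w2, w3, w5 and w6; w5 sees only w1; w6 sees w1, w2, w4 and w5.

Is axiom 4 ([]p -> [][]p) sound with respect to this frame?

No

By correspondence theory, 4 is valid on a frame iff R is transitive.
Transitive: no — w1 R w3 and w3 R w2, but not w1 R w2.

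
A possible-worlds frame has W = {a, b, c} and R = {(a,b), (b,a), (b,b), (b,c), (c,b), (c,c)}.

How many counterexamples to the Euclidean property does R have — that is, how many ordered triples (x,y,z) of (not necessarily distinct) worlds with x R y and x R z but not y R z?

Enumerating: (b,a,a), (b,a,c), (b,c,a).

3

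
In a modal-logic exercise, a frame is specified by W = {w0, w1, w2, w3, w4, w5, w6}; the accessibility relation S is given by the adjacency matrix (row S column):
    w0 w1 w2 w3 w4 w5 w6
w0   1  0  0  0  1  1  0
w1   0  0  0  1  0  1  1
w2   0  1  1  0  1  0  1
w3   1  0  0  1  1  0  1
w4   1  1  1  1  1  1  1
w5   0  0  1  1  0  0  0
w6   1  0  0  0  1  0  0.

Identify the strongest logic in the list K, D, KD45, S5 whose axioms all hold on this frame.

Serial (axiom D): yes — every world has a successor (e.g. w0 S w0).
Transitive (axiom 4): no — w0 S w4 and w4 S w1, but not w0 S w1.
Euclidean (axiom 5): no — w0 S w5 and w0 S w4, but not w5 S w4.
Reflexive (axiom T): no — w1 is not related to itself.
So F validates K, D; KD45 would additionally require S to be Euclidean and transitive. The strongest is D.

D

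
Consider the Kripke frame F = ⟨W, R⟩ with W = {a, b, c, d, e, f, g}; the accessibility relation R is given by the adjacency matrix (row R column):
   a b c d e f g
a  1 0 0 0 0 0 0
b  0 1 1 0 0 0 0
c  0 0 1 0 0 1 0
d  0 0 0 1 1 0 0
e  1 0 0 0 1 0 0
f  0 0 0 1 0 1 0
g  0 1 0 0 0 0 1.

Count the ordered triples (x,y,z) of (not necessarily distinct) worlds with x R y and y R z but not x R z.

5

Enumerating: (b,c,f), (c,f,d), (d,e,a), (f,d,e), (g,b,c).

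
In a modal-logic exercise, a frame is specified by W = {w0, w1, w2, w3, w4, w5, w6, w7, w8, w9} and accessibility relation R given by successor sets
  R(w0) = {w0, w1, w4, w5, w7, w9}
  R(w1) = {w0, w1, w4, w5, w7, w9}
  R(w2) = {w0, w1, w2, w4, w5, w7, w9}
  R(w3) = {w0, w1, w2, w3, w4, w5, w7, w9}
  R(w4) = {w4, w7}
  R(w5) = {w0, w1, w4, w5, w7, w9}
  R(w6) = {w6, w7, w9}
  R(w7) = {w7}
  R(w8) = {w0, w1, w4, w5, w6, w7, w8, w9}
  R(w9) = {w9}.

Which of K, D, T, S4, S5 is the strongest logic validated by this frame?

Serial (axiom D): yes — every world has a successor (e.g. w0 R w0).
Reflexive (axiom T): yes — every world is R-related to itself.
Transitive (axiom 4): yes — every two-step R-path is closed by a direct edge.
Euclidean (axiom 5): no — w0 R w4 and w0 R w1, but not w4 R w1.
So F validates K, D, T, S4; S5 would additionally require R to be Euclidean. The strongest is S4.

S4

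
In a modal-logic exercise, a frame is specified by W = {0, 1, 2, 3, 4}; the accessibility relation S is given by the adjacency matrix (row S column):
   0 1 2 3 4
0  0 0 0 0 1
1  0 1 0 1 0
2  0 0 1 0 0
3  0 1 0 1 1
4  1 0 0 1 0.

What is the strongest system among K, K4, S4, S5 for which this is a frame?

Transitive (axiom 4): no — 0 S 4 and 4 S 3, but not 0 S 3.
Reflexive (axiom T): no — 0 is not related to itself.
Euclidean (axiom 5): no — 3 S 1 and 3 S 4, but not 1 S 4.
So F validates K; K4 would additionally require S to be transitive. The strongest is K.

K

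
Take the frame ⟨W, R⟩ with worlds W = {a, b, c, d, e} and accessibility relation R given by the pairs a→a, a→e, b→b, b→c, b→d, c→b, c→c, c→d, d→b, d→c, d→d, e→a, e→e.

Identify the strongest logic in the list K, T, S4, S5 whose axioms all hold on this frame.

S5

Reflexive (axiom T): yes — every world is R-related to itself.
Transitive (axiom 4): yes — every two-step R-path is closed by a direct edge.
Euclidean (axiom 5): yes — any two successors of a common world are R-related.
So F validates K, T, S4, S5. The strongest is S5.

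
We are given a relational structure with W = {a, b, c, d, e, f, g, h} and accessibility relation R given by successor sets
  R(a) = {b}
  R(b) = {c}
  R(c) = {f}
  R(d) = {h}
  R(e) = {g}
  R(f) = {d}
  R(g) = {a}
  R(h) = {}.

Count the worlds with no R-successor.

Enumerating: h.

1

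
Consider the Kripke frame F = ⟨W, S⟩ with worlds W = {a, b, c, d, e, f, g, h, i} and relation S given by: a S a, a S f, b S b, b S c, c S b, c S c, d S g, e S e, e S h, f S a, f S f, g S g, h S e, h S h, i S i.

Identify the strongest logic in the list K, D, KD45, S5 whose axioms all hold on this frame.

Serial (axiom D): yes — every world has a successor (e.g. a S a).
Transitive (axiom 4): yes — every two-step S-path is closed by a direct edge.
Euclidean (axiom 5): yes — any two successors of a common world are S-related.
Reflexive (axiom T): no — d is not related to itself.
So F validates K, D, KD45; S5 would additionally require S to be reflexive. The strongest is KD45.

KD45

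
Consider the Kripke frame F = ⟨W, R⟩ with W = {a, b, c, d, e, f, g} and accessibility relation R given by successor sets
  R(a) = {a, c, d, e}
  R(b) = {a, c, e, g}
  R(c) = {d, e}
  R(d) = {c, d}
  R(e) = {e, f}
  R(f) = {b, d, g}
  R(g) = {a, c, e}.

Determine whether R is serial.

Serial: yes — every world has a successor (e.g. a R a).

Yes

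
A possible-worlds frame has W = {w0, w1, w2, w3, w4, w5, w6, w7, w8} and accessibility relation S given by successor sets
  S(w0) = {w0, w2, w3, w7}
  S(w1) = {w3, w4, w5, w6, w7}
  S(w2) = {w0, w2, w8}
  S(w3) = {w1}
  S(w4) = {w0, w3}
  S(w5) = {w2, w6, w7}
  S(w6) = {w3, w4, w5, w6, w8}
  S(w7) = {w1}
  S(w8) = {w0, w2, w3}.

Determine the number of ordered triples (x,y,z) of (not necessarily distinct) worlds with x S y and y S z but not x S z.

40

Enumerating: (w0,w2,w8), (w0,w3,w1), (w0,w7,w1), (w1,w3,w1), (w1,w4,w0), (w1,w5,w2), (w1,w6,w8), (w1,w7,w1), (w2,w0,w3), (w2,w0,w7), (w2,w8,w3), (w3,w1,w3), … and 28 more.
Total: 40.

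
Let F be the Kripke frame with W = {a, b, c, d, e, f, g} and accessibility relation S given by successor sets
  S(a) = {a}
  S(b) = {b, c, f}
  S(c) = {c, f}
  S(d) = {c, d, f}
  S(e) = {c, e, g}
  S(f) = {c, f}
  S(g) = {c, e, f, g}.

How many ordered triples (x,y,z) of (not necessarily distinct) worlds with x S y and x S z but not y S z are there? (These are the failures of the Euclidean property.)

11

Enumerating: (b,c,b), (b,f,b), (d,c,d), (d,f,d), (e,c,e), (e,c,g), (g,c,e), (g,c,g), (g,e,f), (g,f,e), (g,f,g).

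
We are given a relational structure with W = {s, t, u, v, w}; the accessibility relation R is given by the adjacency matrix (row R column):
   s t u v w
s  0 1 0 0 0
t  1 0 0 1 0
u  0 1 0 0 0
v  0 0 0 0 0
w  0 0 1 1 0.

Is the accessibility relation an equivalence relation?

Reflexive: no — s is not related to itself.
Symmetric: no — t R v but not v R t.
Transitive: no — s R t and t R v, but not s R v.
So R is not an equivalence relation.

No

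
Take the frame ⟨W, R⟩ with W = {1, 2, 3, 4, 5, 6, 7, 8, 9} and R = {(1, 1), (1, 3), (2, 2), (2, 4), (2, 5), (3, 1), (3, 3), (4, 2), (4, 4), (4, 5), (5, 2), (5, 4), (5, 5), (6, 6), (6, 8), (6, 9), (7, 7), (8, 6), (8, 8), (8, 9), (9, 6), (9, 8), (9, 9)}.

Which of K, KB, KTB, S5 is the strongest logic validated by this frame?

S5

Symmetric (axiom B): yes — every pair in R has its reverse in R.
Reflexive (axiom T): yes — every world is R-related to itself.
Euclidean (axiom 5): yes — any two successors of a common world are R-related.
So F validates K, KB, KTB, S5. The strongest is S5.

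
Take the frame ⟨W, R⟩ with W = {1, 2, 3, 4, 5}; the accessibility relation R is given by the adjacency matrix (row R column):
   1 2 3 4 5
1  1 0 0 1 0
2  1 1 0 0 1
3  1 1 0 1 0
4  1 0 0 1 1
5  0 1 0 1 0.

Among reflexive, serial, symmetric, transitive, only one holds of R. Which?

Reflexive: no — 3 is not related to itself.
Serial: yes — every world has a successor (e.g. 1 R 1).
Symmetric: no — 2 R 1 but not 1 R 2.
Transitive: no — 1 R 4 and 4 R 5, but not 1 R 5.
Only serial holds.

serial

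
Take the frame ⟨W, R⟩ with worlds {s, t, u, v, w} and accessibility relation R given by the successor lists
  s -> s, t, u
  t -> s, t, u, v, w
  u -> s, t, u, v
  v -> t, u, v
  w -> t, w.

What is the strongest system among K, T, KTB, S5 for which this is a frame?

KTB

Reflexive (axiom T): yes — every world is R-related to itself.
Symmetric (axiom B): yes — every pair in R has its reverse in R.
Euclidean (axiom 5): no — t R s and t R v, but not s R v.
So F validates K, T, KTB; S5 would additionally require R to be Euclidean. The strongest is KTB.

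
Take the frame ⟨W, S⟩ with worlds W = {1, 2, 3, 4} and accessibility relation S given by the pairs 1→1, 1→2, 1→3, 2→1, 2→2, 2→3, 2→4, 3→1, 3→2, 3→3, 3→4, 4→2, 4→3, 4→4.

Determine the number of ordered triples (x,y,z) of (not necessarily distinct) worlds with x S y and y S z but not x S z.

4

Enumerating: (1,2,4), (1,3,4), (4,2,1), (4,3,1).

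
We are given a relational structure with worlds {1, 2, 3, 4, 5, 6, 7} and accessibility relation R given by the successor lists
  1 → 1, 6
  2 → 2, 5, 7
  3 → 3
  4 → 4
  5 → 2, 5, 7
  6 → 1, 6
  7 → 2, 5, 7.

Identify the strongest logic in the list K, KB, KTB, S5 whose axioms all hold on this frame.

Symmetric (axiom B): yes — every pair in R has its reverse in R.
Reflexive (axiom T): yes — every world is R-related to itself.
Euclidean (axiom 5): yes — any two successors of a common world are R-related.
So F validates K, KB, KTB, S5. The strongest is S5.

S5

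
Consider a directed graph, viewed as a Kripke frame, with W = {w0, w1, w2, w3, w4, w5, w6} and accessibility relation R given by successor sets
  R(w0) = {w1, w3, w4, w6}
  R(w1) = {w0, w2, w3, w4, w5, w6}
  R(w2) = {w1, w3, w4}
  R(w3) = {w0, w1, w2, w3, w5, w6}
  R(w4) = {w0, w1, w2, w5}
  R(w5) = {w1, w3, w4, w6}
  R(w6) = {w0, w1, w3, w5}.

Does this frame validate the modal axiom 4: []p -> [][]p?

By correspondence theory, 4 is valid on a frame iff R is transitive.
Transitive: no — w0 R w1 and w1 R w2, but not w0 R w2.

No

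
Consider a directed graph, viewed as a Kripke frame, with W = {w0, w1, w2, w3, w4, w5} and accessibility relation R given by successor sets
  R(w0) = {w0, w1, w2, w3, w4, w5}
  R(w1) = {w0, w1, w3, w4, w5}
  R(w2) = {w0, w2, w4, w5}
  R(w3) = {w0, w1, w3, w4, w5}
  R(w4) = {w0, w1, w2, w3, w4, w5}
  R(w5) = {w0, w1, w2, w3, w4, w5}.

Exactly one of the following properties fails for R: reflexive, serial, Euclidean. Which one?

Reflexive: yes — every world is R-related to itself.
Serial: yes — every world has a successor (e.g. w0 R w0).
Euclidean: no — w0 R w1 and w0 R w2, but not w1 R w2.
Only Euclidean fails.

Euclidean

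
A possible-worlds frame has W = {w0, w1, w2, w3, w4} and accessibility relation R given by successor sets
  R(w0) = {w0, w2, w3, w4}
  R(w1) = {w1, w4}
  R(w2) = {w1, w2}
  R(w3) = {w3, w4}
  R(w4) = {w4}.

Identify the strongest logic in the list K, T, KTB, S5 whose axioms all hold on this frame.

T

Reflexive (axiom T): yes — every world is R-related to itself.
Symmetric (axiom B): no — w0 R w2 but not w2 R w0.
Euclidean (axiom 5): no — w0 R w2 and w0 R w3, but not w2 R w3.
So F validates K, T; KTB would additionally require R to be symmetric. The strongest is T.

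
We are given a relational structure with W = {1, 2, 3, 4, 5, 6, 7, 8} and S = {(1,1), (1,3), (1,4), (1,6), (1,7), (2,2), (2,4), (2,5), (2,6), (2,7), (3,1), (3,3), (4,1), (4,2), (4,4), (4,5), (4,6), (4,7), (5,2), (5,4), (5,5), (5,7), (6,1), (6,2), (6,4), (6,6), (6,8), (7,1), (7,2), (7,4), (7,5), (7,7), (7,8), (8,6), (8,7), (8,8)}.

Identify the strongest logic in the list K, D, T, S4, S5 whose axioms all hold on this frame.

Serial (axiom D): yes — every world has a successor (e.g. 1 S 1).
Reflexive (axiom T): yes — every world is S-related to itself.
Transitive (axiom 4): no — 1 S 4 and 4 S 2, but not 1 S 2.
Euclidean (axiom 5): no — 1 S 3 and 1 S 4, but not 3 S 4.
So F validates K, D, T; S4 would additionally require S to be transitive. The strongest is T.

T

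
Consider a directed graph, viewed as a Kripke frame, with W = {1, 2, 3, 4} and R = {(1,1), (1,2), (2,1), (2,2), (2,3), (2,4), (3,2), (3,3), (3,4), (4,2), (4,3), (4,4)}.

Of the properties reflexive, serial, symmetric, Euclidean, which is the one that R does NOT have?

Reflexive: yes — every world is R-related to itself.
Serial: yes — every world has a successor (e.g. 1 R 1).
Symmetric: yes — every pair in R has its reverse in R.
Euclidean: no — 2 R 1 and 2 R 3, but not 1 R 3.
Only Euclidean fails.

Euclidean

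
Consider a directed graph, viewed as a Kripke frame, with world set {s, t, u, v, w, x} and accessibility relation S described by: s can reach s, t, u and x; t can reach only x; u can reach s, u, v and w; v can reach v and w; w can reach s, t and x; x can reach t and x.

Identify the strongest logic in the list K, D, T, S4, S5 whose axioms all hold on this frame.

Serial (axiom D): yes — every world has a successor (e.g. s S s).
Reflexive (axiom T): no — t is not related to itself.
Transitive (axiom 4): no — s S u and u S v, but not s S v.
Euclidean (axiom 5): no — s S t and s S u, but not t S u.
So F validates K, D; T would additionally require S to be reflexive. The strongest is D.

D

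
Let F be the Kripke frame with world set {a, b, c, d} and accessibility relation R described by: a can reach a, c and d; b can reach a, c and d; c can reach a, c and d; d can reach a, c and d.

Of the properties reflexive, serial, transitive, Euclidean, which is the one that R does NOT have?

Reflexive: no — b is not related to itself.
Serial: yes — every world has a successor (e.g. a R a).
Transitive: yes — every two-step R-path is closed by a direct edge.
Euclidean: yes — any two successors of a common world are R-related.
Only reflexive fails.

reflexive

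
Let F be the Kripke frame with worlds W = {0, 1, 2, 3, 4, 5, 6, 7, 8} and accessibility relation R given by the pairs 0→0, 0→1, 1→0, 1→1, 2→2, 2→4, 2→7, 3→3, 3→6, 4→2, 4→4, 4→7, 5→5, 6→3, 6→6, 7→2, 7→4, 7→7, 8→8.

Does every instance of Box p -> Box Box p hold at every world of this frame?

Yes

Axiom 4 corresponds to the accessibility relation being transitive.
Transitive: yes — every two-step R-path is closed by a direct edge.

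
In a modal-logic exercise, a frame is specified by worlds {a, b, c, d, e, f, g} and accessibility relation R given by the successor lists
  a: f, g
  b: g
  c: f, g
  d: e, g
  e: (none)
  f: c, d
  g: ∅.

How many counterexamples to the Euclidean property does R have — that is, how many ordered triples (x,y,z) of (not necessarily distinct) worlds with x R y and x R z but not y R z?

17

Enumerating: (a,f,f), (a,f,g), (a,g,f), (a,g,g), (b,g,g), (c,f,f), (c,f,g), (c,g,f), (c,g,g), (d,e,e), (d,e,g), (d,g,e), (d,g,g), (f,c,c), (f,c,d), (f,d,c), (f,d,d).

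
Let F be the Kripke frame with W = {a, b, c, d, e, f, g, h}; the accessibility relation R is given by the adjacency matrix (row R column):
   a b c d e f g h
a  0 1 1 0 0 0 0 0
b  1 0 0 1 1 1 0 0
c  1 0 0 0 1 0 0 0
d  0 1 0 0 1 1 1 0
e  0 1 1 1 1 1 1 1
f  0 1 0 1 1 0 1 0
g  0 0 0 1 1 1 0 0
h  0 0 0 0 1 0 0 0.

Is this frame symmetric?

Symmetric: yes — every pair in R has its reverse in R.

Yes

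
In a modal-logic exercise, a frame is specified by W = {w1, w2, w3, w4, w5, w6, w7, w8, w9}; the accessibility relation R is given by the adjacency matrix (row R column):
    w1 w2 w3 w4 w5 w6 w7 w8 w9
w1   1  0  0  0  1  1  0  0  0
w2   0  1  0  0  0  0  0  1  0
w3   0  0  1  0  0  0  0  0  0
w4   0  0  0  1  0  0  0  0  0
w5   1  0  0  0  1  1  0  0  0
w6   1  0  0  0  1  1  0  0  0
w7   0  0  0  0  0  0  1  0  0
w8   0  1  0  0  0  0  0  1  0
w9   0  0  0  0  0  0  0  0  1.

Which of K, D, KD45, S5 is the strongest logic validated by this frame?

Serial (axiom D): yes — every world has a successor (e.g. w1 R w1).
Transitive (axiom 4): yes — every two-step R-path is closed by a direct edge.
Euclidean (axiom 5): yes — any two successors of a common world are R-related.
Reflexive (axiom T): yes — every world is R-related to itself.
So F validates K, D, KD45, S5. The strongest is S5.

S5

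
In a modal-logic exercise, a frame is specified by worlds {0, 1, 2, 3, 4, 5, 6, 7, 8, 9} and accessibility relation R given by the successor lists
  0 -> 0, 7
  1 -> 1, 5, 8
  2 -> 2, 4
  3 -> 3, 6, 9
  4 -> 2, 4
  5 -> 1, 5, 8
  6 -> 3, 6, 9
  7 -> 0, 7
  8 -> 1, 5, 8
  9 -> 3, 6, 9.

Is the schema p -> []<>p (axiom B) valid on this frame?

Axiom B corresponds to the accessibility relation being symmetric.
Symmetric: yes — every pair in R has its reverse in R.

Yes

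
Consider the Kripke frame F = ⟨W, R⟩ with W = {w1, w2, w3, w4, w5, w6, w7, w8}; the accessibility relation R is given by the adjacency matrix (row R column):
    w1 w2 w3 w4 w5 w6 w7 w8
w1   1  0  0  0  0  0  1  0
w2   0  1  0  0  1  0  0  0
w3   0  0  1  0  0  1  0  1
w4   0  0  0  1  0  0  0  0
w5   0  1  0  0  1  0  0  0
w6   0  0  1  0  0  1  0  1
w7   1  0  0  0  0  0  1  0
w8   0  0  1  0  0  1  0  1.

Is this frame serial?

Yes

Serial: yes — every world has a successor (e.g. w1 R w1).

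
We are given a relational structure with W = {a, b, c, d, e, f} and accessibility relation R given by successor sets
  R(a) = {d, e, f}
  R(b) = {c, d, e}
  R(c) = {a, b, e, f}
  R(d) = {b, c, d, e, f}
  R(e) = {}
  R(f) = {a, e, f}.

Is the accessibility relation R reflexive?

Reflexive: no — a is not related to itself.

No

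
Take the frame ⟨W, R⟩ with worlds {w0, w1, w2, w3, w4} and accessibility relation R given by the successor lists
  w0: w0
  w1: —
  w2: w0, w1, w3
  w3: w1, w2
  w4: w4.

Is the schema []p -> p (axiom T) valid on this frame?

The schema T characterises exactly the reflexive frames.
Reflexive: no — w1 is not related to itself.

No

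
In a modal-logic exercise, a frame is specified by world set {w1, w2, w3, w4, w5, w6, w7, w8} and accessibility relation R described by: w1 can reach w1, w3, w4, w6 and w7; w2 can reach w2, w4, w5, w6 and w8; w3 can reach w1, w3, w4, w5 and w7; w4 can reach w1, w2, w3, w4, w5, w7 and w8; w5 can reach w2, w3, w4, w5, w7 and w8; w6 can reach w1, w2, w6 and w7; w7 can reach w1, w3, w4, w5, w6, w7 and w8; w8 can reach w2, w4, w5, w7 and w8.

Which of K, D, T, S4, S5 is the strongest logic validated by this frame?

Serial (axiom D): yes — every world has a successor (e.g. w1 R w1).
Reflexive (axiom T): yes — every world is R-related to itself.
Transitive (axiom 4): no — w1 R w3 and w3 R w5, but not w1 R w5.
Euclidean (axiom 5): no — w1 R w3 and w1 R w6, but not w3 R w6.
So F validates K, D, T; S4 would additionally require R to be transitive. The strongest is T.

T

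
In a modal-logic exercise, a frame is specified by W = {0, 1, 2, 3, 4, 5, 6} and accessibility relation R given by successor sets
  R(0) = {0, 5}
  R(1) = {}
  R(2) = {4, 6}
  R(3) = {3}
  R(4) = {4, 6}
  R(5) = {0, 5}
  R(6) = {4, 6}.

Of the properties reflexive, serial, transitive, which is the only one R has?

transitive

Reflexive: no — 1 is not related to itself.
Serial: no — 1 has no R-successor.
Transitive: yes — every two-step R-path is closed by a direct edge.
Only transitive holds.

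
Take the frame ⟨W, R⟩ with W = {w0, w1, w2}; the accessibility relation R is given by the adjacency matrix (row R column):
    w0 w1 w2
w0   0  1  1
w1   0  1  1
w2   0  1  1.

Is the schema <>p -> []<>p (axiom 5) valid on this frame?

Yes

Axiom 5 corresponds to the accessibility relation being Euclidean.
Euclidean: yes — any two successors of a common world are R-related.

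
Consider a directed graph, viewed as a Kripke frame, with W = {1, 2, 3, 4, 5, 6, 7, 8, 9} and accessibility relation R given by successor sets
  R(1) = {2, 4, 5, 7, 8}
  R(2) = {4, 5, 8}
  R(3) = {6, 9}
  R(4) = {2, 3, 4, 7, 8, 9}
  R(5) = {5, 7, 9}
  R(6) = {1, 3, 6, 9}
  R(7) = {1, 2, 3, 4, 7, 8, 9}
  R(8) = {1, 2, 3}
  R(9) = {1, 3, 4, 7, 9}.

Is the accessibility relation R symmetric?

No

Symmetric: no — 1 R 2 but not 2 R 1.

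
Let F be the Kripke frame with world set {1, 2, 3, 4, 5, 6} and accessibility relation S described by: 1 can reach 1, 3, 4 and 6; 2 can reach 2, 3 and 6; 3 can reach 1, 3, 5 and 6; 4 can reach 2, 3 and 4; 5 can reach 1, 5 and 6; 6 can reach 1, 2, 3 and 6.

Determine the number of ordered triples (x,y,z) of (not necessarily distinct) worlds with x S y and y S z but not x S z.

18

Enumerating: (1,3,5), (1,4,2), (1,6,2), (2,3,1), (2,3,5), (2,6,1), (3,1,4), (3,6,2), (4,2,6), (4,3,1), (4,3,5), (4,3,6), (5,1,3), (5,1,4), (5,6,2), (5,6,3), (6,1,4), (6,3,5).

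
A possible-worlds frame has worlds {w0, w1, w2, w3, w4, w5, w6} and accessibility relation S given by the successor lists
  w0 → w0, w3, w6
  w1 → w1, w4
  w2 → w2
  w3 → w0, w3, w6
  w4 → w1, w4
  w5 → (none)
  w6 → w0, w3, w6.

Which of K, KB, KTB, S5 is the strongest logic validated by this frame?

KB

Symmetric (axiom B): yes — every pair in S has its reverse in S.
Reflexive (axiom T): no — w5 is not related to itself.
Euclidean (axiom 5): yes — any two successors of a common world are S-related.
So F validates K, KB; KTB would additionally require S to be reflexive. The strongest is KB.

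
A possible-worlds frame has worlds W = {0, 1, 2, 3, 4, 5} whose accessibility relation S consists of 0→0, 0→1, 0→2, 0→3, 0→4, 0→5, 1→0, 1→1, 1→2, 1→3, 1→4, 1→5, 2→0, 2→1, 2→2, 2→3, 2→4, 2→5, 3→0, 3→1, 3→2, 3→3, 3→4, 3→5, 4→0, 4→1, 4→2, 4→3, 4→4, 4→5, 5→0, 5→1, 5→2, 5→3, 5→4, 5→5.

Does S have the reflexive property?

Yes

Reflexive: yes — every world is S-related to itself.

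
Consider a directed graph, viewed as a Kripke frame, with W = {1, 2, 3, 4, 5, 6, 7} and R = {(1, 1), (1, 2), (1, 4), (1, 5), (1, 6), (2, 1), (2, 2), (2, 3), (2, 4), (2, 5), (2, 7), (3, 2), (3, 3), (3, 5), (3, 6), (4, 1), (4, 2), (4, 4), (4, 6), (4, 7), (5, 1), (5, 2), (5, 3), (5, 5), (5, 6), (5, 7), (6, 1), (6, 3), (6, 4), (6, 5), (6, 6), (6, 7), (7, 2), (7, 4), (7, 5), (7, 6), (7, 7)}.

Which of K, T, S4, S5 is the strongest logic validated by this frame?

T

Reflexive (axiom T): yes — every world is R-related to itself.
Transitive (axiom 4): no — 1 R 2 and 2 R 3, but not 1 R 3.
Euclidean (axiom 5): no — 1 R 2 and 1 R 6, but not 2 R 6.
So F validates K, T; S4 would additionally require R to be transitive. The strongest is T.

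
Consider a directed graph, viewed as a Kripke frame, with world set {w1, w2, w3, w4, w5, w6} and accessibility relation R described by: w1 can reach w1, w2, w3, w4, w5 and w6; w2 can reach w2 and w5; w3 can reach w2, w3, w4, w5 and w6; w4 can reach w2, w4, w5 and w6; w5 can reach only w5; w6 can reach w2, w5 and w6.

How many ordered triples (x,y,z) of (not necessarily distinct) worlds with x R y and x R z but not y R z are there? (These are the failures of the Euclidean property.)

Enumerating: (w1,w2,w1), (w1,w2,w3), (w1,w2,w4), (w1,w2,w6), (w1,w3,w1), (w1,w4,w1), (w1,w4,w3), (w1,w5,w1), (w1,w5,w2), (w1,w5,w3), (w1,w5,w4), (w1,w5,w6), … and 23 more.
Total: 35.

35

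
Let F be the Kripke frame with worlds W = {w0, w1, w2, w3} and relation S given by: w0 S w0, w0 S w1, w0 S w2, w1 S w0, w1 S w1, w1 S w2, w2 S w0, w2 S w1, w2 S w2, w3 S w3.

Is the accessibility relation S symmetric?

Symmetric: yes — every pair in S has its reverse in S.

Yes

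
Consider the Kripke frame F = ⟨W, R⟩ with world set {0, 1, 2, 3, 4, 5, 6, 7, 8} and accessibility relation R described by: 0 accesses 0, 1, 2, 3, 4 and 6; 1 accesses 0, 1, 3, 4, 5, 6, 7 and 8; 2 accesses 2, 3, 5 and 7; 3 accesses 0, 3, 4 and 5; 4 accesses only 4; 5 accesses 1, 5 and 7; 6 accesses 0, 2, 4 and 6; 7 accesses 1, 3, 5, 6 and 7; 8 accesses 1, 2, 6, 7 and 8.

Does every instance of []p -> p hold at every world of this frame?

Axiom T corresponds to the accessibility relation being reflexive.
Reflexive: yes — every world is R-related to itself.

Yes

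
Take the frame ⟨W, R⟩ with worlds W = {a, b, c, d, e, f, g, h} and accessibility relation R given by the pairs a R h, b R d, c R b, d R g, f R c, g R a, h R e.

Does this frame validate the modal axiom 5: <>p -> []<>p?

No

The schema 5 characterises exactly the Euclidean frames.
Euclidean: no — a R h and a R h, but not h R h.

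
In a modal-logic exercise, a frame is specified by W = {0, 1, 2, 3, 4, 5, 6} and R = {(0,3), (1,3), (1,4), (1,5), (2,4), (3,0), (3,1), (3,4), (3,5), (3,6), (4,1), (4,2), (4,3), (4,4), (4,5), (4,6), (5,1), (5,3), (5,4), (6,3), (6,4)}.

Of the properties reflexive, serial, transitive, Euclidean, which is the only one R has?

serial

Reflexive: no — 0 is not related to itself.
Serial: yes — every world has a successor (e.g. 0 R 3).
Transitive: no — 0 R 3 and 3 R 1, but not 0 R 1.
Euclidean: no — 3 R 0 and 3 R 1, but not 0 R 1.
Only serial holds.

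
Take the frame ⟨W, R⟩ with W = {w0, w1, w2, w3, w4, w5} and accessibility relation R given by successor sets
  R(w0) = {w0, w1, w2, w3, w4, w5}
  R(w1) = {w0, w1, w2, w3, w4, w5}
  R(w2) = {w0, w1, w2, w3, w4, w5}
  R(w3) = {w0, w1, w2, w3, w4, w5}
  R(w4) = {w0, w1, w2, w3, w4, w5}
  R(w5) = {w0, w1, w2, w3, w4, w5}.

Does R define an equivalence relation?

Reflexive: yes — every world is R-related to itself.
Symmetric: yes — every pair in R has its reverse in R.
Transitive: yes — every two-step R-path is closed by a direct edge.
So R is an equivalence relation.

Yes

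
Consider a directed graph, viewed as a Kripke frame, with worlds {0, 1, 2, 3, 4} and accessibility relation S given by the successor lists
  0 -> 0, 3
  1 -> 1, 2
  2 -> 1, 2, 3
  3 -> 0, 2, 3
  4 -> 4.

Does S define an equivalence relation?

Reflexive: yes — every world is S-related to itself.
Symmetric: yes — every pair in S has its reverse in S.
Transitive: no — 0 S 3 and 3 S 2, but not 0 S 2.
So S is not an equivalence relation.

No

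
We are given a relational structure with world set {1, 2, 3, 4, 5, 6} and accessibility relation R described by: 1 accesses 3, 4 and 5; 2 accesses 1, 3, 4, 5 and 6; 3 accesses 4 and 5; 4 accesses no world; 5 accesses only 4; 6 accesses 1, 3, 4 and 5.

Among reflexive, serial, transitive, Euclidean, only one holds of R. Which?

transitive

Reflexive: no — 1 is not related to itself.
Serial: no — 4 has no R-successor.
Transitive: yes — every two-step R-path is closed by a direct edge.
Euclidean: no — 1 R 4 and 1 R 3, but not 4 R 3.
Only transitive holds.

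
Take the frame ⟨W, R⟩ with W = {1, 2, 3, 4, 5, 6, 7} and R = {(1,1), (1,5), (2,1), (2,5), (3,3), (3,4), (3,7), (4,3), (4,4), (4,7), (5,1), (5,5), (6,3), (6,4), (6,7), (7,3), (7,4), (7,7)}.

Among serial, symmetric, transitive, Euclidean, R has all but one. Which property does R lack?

symmetric

Serial: yes — every world has a successor (e.g. 1 R 1).
Symmetric: no — 2 R 1 but not 1 R 2.
Transitive: yes — every two-step R-path is closed by a direct edge.
Euclidean: yes — any two successors of a common world are R-related.
Only symmetric fails.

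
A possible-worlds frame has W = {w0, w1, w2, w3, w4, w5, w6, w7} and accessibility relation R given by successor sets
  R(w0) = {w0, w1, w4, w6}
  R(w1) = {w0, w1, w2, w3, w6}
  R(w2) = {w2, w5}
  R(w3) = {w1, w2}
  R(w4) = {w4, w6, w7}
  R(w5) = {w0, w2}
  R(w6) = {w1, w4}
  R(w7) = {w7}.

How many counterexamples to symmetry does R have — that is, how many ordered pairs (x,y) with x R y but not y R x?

6

Enumerating: (w0,w4), (w0,w6), (w1,w2), (w3,w2), (w4,w7), (w5,w0).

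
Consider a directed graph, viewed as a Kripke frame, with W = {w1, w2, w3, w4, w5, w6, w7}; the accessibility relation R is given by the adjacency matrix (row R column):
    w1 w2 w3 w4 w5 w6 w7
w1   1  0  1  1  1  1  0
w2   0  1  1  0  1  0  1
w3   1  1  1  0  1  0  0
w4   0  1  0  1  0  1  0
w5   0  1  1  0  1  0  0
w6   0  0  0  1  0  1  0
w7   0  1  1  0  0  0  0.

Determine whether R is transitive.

Transitive: no — w1 R w3 and w3 R w2, but not w1 R w2.

No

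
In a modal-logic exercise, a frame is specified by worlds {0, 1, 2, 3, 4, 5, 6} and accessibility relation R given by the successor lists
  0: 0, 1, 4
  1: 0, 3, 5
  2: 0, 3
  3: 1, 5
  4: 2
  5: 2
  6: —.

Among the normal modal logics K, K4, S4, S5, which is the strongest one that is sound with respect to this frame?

K

Transitive (axiom 4): no — 0 R 1 and 1 R 3, but not 0 R 3.
Reflexive (axiom T): no — 1 is not related to itself.
Euclidean (axiom 5): no — 0 R 1 and 0 R 4, but not 1 R 4.
So F validates K; K4 would additionally require R to be transitive. The strongest is K.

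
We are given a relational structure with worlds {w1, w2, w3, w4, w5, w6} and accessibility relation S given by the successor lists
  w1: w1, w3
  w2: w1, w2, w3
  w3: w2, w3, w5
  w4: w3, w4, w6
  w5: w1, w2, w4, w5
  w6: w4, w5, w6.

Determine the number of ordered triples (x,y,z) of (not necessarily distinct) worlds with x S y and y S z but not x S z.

Enumerating: (w1,w3,w2), (w1,w3,w5), (w2,w3,w5), (w3,w2,w1), (w3,w5,w1), (w3,w5,w4), (w4,w3,w2), (w4,w3,w5), (w4,w6,w5), (w5,w1,w3), (w5,w2,w3), (w5,w4,w3), (w5,w4,w6), (w6,w4,w3), (w6,w5,w1), (w6,w5,w2).

16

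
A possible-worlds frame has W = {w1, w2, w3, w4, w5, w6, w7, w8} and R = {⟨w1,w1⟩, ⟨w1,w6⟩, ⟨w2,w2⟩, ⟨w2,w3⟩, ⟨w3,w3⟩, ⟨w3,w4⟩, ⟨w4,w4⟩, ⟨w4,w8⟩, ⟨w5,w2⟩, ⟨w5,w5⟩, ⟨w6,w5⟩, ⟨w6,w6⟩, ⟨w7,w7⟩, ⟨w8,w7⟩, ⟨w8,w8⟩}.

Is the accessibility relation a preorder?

No

Reflexive: yes — every world is R-related to itself.
Transitive: no — w1 R w6 and w6 R w5, but not w1 R w5.
So R is not a preorder.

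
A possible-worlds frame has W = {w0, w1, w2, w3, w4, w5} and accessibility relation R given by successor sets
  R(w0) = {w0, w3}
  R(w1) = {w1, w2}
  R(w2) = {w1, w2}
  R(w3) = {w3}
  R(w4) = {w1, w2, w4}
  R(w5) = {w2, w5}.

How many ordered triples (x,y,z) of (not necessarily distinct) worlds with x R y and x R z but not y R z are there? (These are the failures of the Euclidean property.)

4

Enumerating: (w0,w3,w0), (w4,w1,w4), (w4,w2,w4), (w5,w2,w5).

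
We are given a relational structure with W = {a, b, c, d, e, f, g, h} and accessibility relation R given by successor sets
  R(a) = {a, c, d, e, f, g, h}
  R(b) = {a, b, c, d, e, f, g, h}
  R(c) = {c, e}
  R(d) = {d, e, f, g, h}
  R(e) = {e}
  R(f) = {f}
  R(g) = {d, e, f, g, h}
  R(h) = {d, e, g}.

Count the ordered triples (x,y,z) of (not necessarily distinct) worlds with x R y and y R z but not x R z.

Enumerating: (h,d,f), (h,d,h), (h,g,f), (h,g,h).

4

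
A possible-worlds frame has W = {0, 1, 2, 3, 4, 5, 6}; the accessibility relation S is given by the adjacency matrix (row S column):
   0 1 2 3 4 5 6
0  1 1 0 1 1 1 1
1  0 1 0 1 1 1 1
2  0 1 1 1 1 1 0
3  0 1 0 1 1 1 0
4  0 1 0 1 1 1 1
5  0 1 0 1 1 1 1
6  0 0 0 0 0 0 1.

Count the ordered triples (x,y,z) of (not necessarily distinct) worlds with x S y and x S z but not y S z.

29

Enumerating: (0,1,0), (0,3,0), (0,3,6), (0,4,0), (0,5,0), (0,6,0), (0,6,1), (0,6,3), (0,6,4), (0,6,5), (1,3,6), (1,6,1), … and 17 more.
Total: 29.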